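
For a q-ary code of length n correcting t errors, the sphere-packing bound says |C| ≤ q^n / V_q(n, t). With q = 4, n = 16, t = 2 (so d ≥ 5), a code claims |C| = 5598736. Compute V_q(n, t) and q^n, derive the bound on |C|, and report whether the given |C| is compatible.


V_q(n, t) = 1129, q^n = 4294967296, Hamming bound = 3804222, |C| = 5598736 > bound (violated).

Step 1: Compute V_q(n, t) = Σ_{j=0}^2 C(n, j) (q−1)^j.
  j = 0: C(16,0)·(3)^0 = 1·1 = 1.
  j = 1: C(16,1)·(3)^1 = 16·3 = 48.
  j = 2: C(16,2)·(3)^2 = 120·9 = 1080.
  V_q(n, t) = 1 + 48 + 1080 = 1129.
Step 2: q^n = 4^16 = 4294967296.
Step 3: Hamming bound ⌊q^n / V_q(n,t)⌋ = ⌊4294967296/1129⌋ = 3804222.
Step 4: Compare |C| = 5598736 to 3804222: violated.
The claimed |C| lies above the Hamming bound, so no 4-ary code of length 16 with d ≥ 5 can have 5598736 codewords.


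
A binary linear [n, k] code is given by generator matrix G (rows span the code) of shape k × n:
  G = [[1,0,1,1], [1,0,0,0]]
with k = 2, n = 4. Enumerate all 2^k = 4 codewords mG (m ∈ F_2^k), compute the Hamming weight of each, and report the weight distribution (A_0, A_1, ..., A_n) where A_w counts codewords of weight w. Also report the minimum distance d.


Weight distribution: A_0 = 1, A_1 = 1, A_2 = 1, A_3 = 1. Minimum distance d = 1.

Enumerate all 2^2 = 4 messages m ∈ F_2^2.
For each, compute codeword c = mG in F_2^4, then tally its weight.
  m = 00 → c = 0000, weight = 0.
  m = 10 → c = 1011, weight = 3.
  m = 01 → c = 1000, weight = 1.
  m = 11 → c = 0011, weight = 2.
Tally weights:
  weight 0: 1 codewords.
  weight 1: 1 codewords.
  weight 2: 1 codewords.
  weight 3: 1 codewords.
Minimum distance d = smallest w > 0 with A_w > 0 = 1.
Sanity: Σ A_w = 4 = 2^2 = 4 ✓.


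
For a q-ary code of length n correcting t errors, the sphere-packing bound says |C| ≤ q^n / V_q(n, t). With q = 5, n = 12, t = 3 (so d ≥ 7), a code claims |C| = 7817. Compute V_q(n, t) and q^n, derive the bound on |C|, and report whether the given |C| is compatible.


V_q(n, t) = 15185, q^n = 244140625, Hamming bound = 16077, |C| = 7817 ≤ bound (satisfied).

Step 1: Compute V_q(n, t) = Σ_{j=0}^3 C(n, j) (q−1)^j.
  j = 0: C(12,0)·(4)^0 = 1·1 = 1.
  j = 1: C(12,1)·(4)^1 = 12·4 = 48.
  j = 2: C(12,2)·(4)^2 = 66·16 = 1056.
  j = 3: C(12,3)·(4)^3 = 220·64 = 14080.
  V_q(n, t) = 1 + 48 + 1056 + 14080 = 15185.
Step 2: q^n = 5^12 = 244140625.
Step 3: Hamming bound ⌊q^n / V_q(n,t)⌋ = ⌊244140625/15185⌋ = 16077.
Step 4: Compare |C| = 7817 to 16077: satisfied.
The claimed |C| lies below the Hamming bound.


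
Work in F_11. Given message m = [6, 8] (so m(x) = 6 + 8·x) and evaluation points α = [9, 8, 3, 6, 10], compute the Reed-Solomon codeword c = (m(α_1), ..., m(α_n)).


c = [1, 4, 8, 10, 9]

Message polynomial: m(x) = 6 + 8·x (mod 11).
For each evaluation point α_i, compute m(α_i) mod 11:
  α_1 = 9: Horner steps 8 → 1, so m(9) = 1.
  α_2 = 8: Horner steps 8 → 4, so m(8) = 4.
  α_3 = 3: Horner steps 8 → 8, so m(3) = 8.
  α_4 = 6: Horner steps 8 → 10, so m(6) = 10.
  α_5 = 10: Horner steps 8 → 9, so m(10) = 9.
Codeword c = [1, 4, 8, 10, 9] ∈ F_11^5.


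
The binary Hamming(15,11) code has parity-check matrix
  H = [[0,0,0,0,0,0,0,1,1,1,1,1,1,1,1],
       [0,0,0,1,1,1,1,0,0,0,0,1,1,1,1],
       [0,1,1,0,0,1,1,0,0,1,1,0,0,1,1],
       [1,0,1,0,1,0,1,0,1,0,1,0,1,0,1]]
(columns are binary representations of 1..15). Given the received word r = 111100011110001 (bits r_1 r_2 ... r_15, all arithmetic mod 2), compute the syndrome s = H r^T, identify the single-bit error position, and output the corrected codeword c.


s = (1, 0, 1, 1)^T, error position = 11, corrected codeword c = 111100011100001

Compute s = H r^T mod 2 one row at a time:
  s_1 = 1 + 1 + 1 + 1 + 0 + 0 + 0 + 1 = 5 ≡ 1 (mod 2).
  s_2 = 1 + 0 + 0 + 0 + 0 + 0 + 0 + 1 = 2 ≡ 0 (mod 2).
  s_3 = 1 + 1 + 0 + 0 + 1 + 1 + 0 + 1 = 5 ≡ 1 (mod 2).
  s_4 = 1 + 1 + 0 + 0 + 1 + 1 + 0 + 1 = 5 ≡ 1 (mod 2).
s = (1, 0, 1, 1)^T — this equals column 11 of H (binary 1011), so error is at position 11.
Correct: flip bit 11 of r = 111100011110001 to get c = 111100011100001.


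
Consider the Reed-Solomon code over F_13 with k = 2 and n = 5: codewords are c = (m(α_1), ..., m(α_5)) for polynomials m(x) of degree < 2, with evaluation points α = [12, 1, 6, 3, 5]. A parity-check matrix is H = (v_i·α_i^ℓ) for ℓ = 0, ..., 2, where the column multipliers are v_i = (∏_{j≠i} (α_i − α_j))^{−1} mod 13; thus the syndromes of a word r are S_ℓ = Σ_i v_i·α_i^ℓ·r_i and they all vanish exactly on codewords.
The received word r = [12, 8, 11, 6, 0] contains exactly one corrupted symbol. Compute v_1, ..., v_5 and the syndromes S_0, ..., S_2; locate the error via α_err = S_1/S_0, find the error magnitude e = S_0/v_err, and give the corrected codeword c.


S = (6, 5, 2), error at position 4, error magnitude e = 2, c = [12, 8, 11, 4, 0].

Step 1: column multipliers v_i = (∏_{j≠i}(α_i − α_j))^{−1} mod 13.
  i = 1 (α = 12): (12−1)(12−6)(12−3)(12−5) = 11·6·9·7 = 4158 ≡ 11, so v_1 = 11^{−1} = 6 (mod 13).
  i = 2 (α = 1): (1−12)(1−6)(1−3)(1−5) = (−11)·(−5)·(−2)·(−4) = 440 ≡ 11, so v_2 = 11^{−1} = 6 (mod 13).
  i = 3 (α = 6): (6−12)(6−1)(6−3)(6−5) = (−6)·5·3·1 = −90 ≡ 1, so v_3 = 1^{−1} = 1 (mod 13).
  i = 4 (α = 3): (3−12)(3−1)(3−6)(3−5) = (−9)·2·(−3)·(−2) = −108 ≡ 9, so v_4 = 9^{−1} = 3 (mod 13).
  i = 5 (α = 5): (5−12)(5−1)(5−6)(5−3) = (−7)·4·(−1)·2 = 56 ≡ 4, so v_5 = 4^{−1} = 10 (mod 13).
  v = [6, 6, 1, 3, 10].
Step 2: syndromes of r = [12, 8, 11, 6, 0] (all sums mod 13).
  S_0 = Σ v_i r_i = 6·12 + 6·8 + 1·11 + 3·6 + 10·0 = 149 ≡ 6.
  S_1 = Σ v_i α_i r_i = 6·12·12 + 6·1·8 + 1·6·11 + 3·3·6 + 10·5·0 = 1032 ≡ 5.
  α_i^2 mod 13 = [1, 1, 10, 9, 12].
  S_2 = Σ v_i α_i^2 r_i = 6·1·12 + 6·1·8 + 1·10·11 + 3·9·6 + 10·12·0 = 392 ≡ 2.
  S = (6, 5, 2) ≠ 0, so r is not a codeword (an error is present).
Step 3: locate the error. For a single error e at position i, S_ℓ = v_i·e·α_i^ℓ, so α_err = S_1/S_0.
  S_0^{−1} = 6^{−1} = 11 (mod 13), so α_err = 5·11 = 55 ≡ 3 = α_4. Error position i = 4.
  Consistency check: S_2/S_1 = 2·8 = 16 ≡ 3 = α_err ✓ (single-error assumption holds).
Step 4: error magnitude e = S_0/v_4 = S_0·∏_{j≠4}(α_4 − α_j) = 6·9 = 54 ≡ 2 (mod 13).
Step 5: correct position 4: c_4 = r_4 − e = 6 − 2 ≡ 4 (mod 13). Hence c = [12, 8, 11, 4, 0].
  Check: interpolating c through the α_i gives m(x) = 10 + 11·x (degree < 2) with m(α_i) = c_i for every i, so c is indeed a codeword.


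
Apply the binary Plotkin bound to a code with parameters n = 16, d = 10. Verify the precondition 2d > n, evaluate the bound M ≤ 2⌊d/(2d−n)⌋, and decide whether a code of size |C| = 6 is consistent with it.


Plotkin bound M ≤ 4; given |C| = 6 > bound (violated).

Check applicability: 2d = 20, n = 16.
2d − n = 4 > 0, so Plotkin applies.
Compute d/(2d−n) = 10/4 ≈ 2.5000.
⌊d/(2d−n)⌋ = 2.
Plotkin bound: M ≤ 2·2 = 4.
Given |C| = 6, check: VIOLATED.
This |C| is above the Plotkin bound, so no binary code with n = 16, d = 10 and 6 codewords exists.


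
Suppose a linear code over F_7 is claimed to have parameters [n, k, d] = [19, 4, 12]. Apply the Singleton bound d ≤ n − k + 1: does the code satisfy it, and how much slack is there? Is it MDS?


Singleton RHS = n − k + 1 = 16, slack = 4, bound satisfied, not MDS.

Singleton bound: d ≤ n − k + 1.
Here n = 19, k = 4, so n − k + 1 = 16.
Given d = 12, check d ≤ 16: YES.
Slack = (n − k + 1) − d = 4.
The code is NOT MDS (slack = 4 > 0).
Description: the claimed parameters are [19, 4, 12]_7; such a code would be non-MDS.


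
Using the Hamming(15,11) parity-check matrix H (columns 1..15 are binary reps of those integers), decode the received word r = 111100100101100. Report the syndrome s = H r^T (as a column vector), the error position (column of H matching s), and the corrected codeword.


s = (1, 0, 0, 0)^T, error position = 8, corrected codeword c = 111100110101100

Compute s = H r^T mod 2 one row at a time:
  s_1 = 0 + 0 + 1 + 0 + 1 + 1 + 0 + 0 = 3 ≡ 1 (mod 2).
  s_2 = 1 + 0 + 0 + 1 + 1 + 1 + 0 + 0 = 4 ≡ 0 (mod 2).
  s_3 = 1 + 1 + 0 + 1 + 1 + 0 + 0 + 0 = 4 ≡ 0 (mod 2).
  s_4 = 1 + 1 + 0 + 1 + 0 + 0 + 1 + 0 = 4 ≡ 0 (mod 2).
s = (1, 0, 0, 0)^T — this equals column 8 of H (binary 1000), so error is at position 8.
Correct: flip bit 8 of r = 111100100101100 to get c = 111100110101100.


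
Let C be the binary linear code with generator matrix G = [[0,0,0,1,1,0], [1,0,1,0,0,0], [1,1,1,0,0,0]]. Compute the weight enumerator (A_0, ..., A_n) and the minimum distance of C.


Weight distribution: A_0 = 1, A_1 = 1, A_2 = 2, A_3 = 2, A_4 = 1, A_5 = 1. Minimum distance d = 1.

Enumerate all 2^3 = 8 messages m ∈ F_2^3.
For each, compute codeword c = mG in F_2^6, then tally its weight.
  m = 000 → c = 000000, weight = 0.
  m = 100 → c = 000110, weight = 2.
  m = 010 → c = 101000, weight = 2.
  m = 110 → c = 101110, weight = 4.
  m = 001 → c = 111000, weight = 3.
  m = 101 → c = 111110, weight = 5.
  m = 011 → c = 010000, weight = 1.
  m = 111 → c = 010110, weight = 3.
Tally weights:
  weight 0: 1 codewords.
  weight 1: 1 codewords.
  weight 2: 2 codewords.
  weight 3: 2 codewords.
  weight 4: 1 codewords.
  weight 5: 1 codewords.
Minimum distance d = smallest w > 0 with A_w > 0 = 1.
Sanity: Σ A_w = 8 = 2^3 = 8 ✓.


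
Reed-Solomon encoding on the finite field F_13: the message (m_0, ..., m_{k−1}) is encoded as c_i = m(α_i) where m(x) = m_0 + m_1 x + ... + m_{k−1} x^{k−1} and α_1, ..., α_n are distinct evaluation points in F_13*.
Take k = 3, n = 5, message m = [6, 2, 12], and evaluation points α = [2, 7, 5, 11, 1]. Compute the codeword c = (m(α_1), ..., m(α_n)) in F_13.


c = [6, 10, 4, 11, 7]

Message polynomial: m(x) = 6 + 2·x + 12·x^2 (mod 13).
For each evaluation point α_i, compute m(α_i) mod 13:
  α_1 = 2: Horner steps 12 → 0 → 6, so m(2) = 6.
  α_2 = 7: Horner steps 12 → 8 → 10, so m(7) = 10.
  α_3 = 5: Horner steps 12 → 10 → 4, so m(5) = 4.
  α_4 = 11: Horner steps 12 → 4 → 11, so m(11) = 11.
  α_5 = 1: Horner steps 12 → 1 → 7, so m(1) = 7.
Codeword c = [6, 10, 4, 11, 7] ∈ F_13^5.


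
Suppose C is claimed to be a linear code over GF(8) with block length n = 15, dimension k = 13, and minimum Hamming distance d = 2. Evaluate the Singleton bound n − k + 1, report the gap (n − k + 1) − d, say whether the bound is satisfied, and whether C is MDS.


Singleton RHS = n − k + 1 = 3, slack = 1, bound satisfied, not MDS.

Singleton bound: d ≤ n − k + 1.
Here n = 15, k = 13, so n − k + 1 = 3.
Given d = 2, check d ≤ 3: YES.
Slack = (n − k + 1) − d = 1.
The code is NOT MDS (slack = 1 > 0).
Description: the claimed parameters are [15, 13, 2]_8; such a code would be non-MDS.


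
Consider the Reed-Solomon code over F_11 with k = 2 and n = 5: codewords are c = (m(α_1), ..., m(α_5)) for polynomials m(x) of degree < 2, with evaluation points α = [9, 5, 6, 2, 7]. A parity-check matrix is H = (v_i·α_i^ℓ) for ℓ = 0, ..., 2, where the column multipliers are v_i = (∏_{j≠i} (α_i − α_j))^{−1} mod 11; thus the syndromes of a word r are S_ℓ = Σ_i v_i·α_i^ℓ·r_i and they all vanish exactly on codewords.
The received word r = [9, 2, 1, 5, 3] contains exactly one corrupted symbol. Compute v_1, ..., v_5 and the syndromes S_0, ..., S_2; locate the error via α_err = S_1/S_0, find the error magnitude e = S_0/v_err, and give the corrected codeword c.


S = (7, 5, 2), error at position 5, error magnitude e = 3, c = [9, 2, 1, 5, 0].

Step 1: column multipliers v_i = (∏_{j≠i}(α_i − α_j))^{−1} mod 11.
  i = 1 (α = 9): (9−5)(9−6)(9−2)(9−7) = 4·3·7·2 = 168 ≡ 3, so v_1 = 3^{−1} = 4 (mod 11).
  i = 2 (α = 5): (5−9)(5−6)(5−2)(5−7) = (−4)·(−1)·3·(−2) = −24 ≡ 9, so v_2 = 9^{−1} = 5 (mod 11).
  i = 3 (α = 6): (6−9)(6−5)(6−2)(6−7) = (−3)·1·4·(−1) = 12 ≡ 1, so v_3 = 1^{−1} = 1 (mod 11).
  i = 4 (α = 2): (2−9)(2−5)(2−6)(2−7) = (−7)·(−3)·(−4)·(−5) = 420 ≡ 2, so v_4 = 2^{−1} = 6 (mod 11).
  i = 5 (α = 7): (7−9)(7−5)(7−6)(7−2) = (−2)·2·1·5 = −20 ≡ 2, so v_5 = 2^{−1} = 6 (mod 11).
  v = [4, 5, 1, 6, 6].
Step 2: syndromes of r = [9, 2, 1, 5, 3] (all sums mod 11).
  S_0 = Σ v_i r_i = 4·9 + 5·2 + 1·1 + 6·5 + 6·3 = 95 ≡ 7.
  S_1 = Σ v_i α_i r_i = 4·9·9 + 5·5·2 + 1·6·1 + 6·2·5 + 6·7·3 = 566 ≡ 5.
  α_i^2 mod 11 = [4, 3, 3, 4, 5].
  S_2 = Σ v_i α_i^2 r_i = 4·4·9 + 5·3·2 + 1·3·1 + 6·4·5 + 6·5·3 = 387 ≡ 2.
  S = (7, 5, 2) ≠ 0, so r is not a codeword (an error is present).
Step 3: locate the error. For a single error e at position i, S_ℓ = v_i·e·α_i^ℓ, so α_err = S_1/S_0.
  S_0^{−1} = 7^{−1} = 8 (mod 11), so α_err = 5·8 = 40 ≡ 7 = α_5. Error position i = 5.
  Consistency check: S_2/S_1 = 2·9 = 18 ≡ 7 = α_err ✓ (single-error assumption holds).
Step 4: error magnitude e = S_0/v_5 = S_0·∏_{j≠5}(α_5 − α_j) = 7·2 = 14 ≡ 3 (mod 11).
Step 5: correct position 5: c_5 = r_5 − e = 3 − 3 ≡ 0 (mod 11). Hence c = [9, 2, 1, 5, 0].
  Check: interpolating c through the α_i gives m(x) = 7 + 10·x (degree < 2) with m(α_i) = c_i for every i, so c is indeed a codeword.


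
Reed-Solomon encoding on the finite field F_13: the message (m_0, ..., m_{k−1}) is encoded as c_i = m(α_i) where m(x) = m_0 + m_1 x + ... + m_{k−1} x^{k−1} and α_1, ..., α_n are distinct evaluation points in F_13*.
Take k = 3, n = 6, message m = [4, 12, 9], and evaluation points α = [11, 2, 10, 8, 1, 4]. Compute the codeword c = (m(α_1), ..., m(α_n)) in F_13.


c = [3, 12, 10, 0, 12, 1]

Message polynomial: m(x) = 4 + 12·x + 9·x^2 (mod 13).
For each evaluation point α_i, compute m(α_i) mod 13:
  α_1 = 11: Horner steps 9 → 7 → 3, so m(11) = 3.
  α_2 = 2: Horner steps 9 → 4 → 12, so m(2) = 12.
  α_3 = 10: Horner steps 9 → 11 → 10, so m(10) = 10.
  α_4 = 8: Horner steps 9 → 6 → 0, so m(8) = 0.
  α_5 = 1: Horner steps 9 → 8 → 12, so m(1) = 12.
  α_6 = 4: Horner steps 9 → 9 → 1, so m(4) = 1.
Codeword c = [3, 12, 10, 0, 12, 1] ∈ F_13^6.


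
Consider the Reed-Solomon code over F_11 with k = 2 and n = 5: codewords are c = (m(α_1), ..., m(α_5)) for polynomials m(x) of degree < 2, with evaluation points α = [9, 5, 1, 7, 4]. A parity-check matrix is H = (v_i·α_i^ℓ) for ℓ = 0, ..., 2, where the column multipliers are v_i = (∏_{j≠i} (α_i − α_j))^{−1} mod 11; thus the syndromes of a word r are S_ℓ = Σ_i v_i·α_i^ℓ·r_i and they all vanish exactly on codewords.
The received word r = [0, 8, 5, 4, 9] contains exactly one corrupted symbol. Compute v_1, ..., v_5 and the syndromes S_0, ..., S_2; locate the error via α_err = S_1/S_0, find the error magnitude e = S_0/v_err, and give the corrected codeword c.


S = (1, 4, 5), error at position 5, error magnitude e = 10, c = [0, 8, 5, 4, 10].

Step 1: column multipliers v_i = (∏_{j≠i}(α_i − α_j))^{−1} mod 11.
  i = 1 (α = 9): (9−5)(9−1)(9−7)(9−4) = 4·8·2·5 = 320 ≡ 1, so v_1 = 1^{−1} = 1 (mod 11).
  i = 2 (α = 5): (5−9)(5−1)(5−7)(5−4) = (−4)·4·(−2)·1 = 32 ≡ 10, so v_2 = 10^{−1} = 10 (mod 11).
  i = 3 (α = 1): (1−9)(1−5)(1−7)(1−4) = (−8)·(−4)·(−6)·(−3) = 576 ≡ 4, so v_3 = 4^{−1} = 3 (mod 11).
  i = 4 (α = 7): (7−9)(7−5)(7−1)(7−4) = (−2)·2·6·3 = −72 ≡ 5, so v_4 = 5^{−1} = 9 (mod 11).
  i = 5 (α = 4): (4−9)(4−5)(4−1)(4−7) = (−5)·(−1)·3·(−3) = −45 ≡ 10, so v_5 = 10^{−1} = 10 (mod 11).
  v = [1, 10, 3, 9, 10].
Step 2: syndromes of r = [0, 8, 5, 4, 9] (all sums mod 11).
  S_0 = Σ v_i r_i = 1·0 + 10·8 + 3·5 + 9·4 + 10·9 = 221 ≡ 1.
  S_1 = Σ v_i α_i r_i = 1·9·0 + 10·5·8 + 3·1·5 + 9·7·4 + 10·4·9 = 1027 ≡ 4.
  α_i^2 mod 11 = [4, 3, 1, 5, 5].
  S_2 = Σ v_i α_i^2 r_i = 1·4·0 + 10·3·8 + 3·1·5 + 9·5·4 + 10·5·9 = 885 ≡ 5.
  S = (1, 4, 5) ≠ 0, so r is not a codeword (an error is present).
Step 3: locate the error. For a single error e at position i, S_ℓ = v_i·e·α_i^ℓ, so α_err = S_1/S_0.
  S_0^{−1} = 1^{−1} = 1 (mod 11), so α_err = 4·1 = 4 ≡ 4 = α_5. Error position i = 5.
  Consistency check: S_2/S_1 = 5·3 = 15 ≡ 4 = α_err ✓ (single-error assumption holds).
Step 4: error magnitude e = S_0/v_5 = S_0·∏_{j≠5}(α_5 − α_j) = 1·10 = 10 ≡ 10 (mod 11).
Step 5: correct position 5: c_5 = r_5 − e = 9 − 10 ≡ 10 (mod 11). Hence c = [0, 8, 5, 4, 10].
  Check: interpolating c through the α_i gives m(x) = 7 + 9·x (degree < 2) with m(α_i) = c_i for every i, so c is indeed a codeword.


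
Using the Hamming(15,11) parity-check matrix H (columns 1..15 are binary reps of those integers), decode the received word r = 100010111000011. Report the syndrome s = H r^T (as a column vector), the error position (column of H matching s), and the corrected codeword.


s = (0, 0, 1, 1)^T, error position = 3, corrected codeword c = 101010111000011

Compute s = H r^T mod 2 one row at a time:
  s_1 = 1 + 1 + 0 + 0 + 0 + 0 + 1 + 1 = 4 ≡ 0 (mod 2).
  s_2 = 0 + 1 + 0 + 1 + 0 + 0 + 1 + 1 = 4 ≡ 0 (mod 2).
  s_3 = 0 + 0 + 0 + 1 + 0 + 0 + 1 + 1 = 3 ≡ 1 (mod 2).
  s_4 = 1 + 0 + 1 + 1 + 1 + 0 + 0 + 1 = 5 ≡ 1 (mod 2).
s = (0, 0, 1, 1)^T — this equals column 3 of H (binary 0011), so error is at position 3.
Correct: flip bit 3 of r = 100010111000011 to get c = 101010111000011.


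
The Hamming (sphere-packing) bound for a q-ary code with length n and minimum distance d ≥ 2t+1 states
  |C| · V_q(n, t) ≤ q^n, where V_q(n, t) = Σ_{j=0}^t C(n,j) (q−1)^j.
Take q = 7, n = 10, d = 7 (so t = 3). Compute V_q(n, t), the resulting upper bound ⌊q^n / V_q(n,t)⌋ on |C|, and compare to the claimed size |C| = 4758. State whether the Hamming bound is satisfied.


V_q(n, t) = 27601, q^n = 282475249, Hamming bound = 10234, |C| = 4758 ≤ bound (satisfied).

Step 1: Compute V_q(n, t) = Σ_{j=0}^3 C(n, j) (q−1)^j.
  j = 0: C(10,0)·(6)^0 = 1·1 = 1.
  j = 1: C(10,1)·(6)^1 = 10·6 = 60.
  j = 2: C(10,2)·(6)^2 = 45·36 = 1620.
  j = 3: C(10,3)·(6)^3 = 120·216 = 25920.
  V_q(n, t) = 1 + 60 + 1620 + 25920 = 27601.
Step 2: q^n = 7^10 = 282475249.
Step 3: Hamming bound ⌊q^n / V_q(n,t)⌋ = ⌊282475249/27601⌋ = 10234.
Step 4: Compare |C| = 4758 to 10234: satisfied.
The claimed |C| lies below the Hamming bound.


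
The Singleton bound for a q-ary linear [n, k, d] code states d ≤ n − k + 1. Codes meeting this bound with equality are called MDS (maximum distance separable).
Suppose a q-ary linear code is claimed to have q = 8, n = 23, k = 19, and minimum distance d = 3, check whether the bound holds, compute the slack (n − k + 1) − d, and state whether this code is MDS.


Singleton RHS = n − k + 1 = 5, slack = 2, bound satisfied, not MDS.

Singleton bound: d ≤ n − k + 1.
Here n = 23, k = 19, so n − k + 1 = 5.
Given d = 3, check d ≤ 5: YES.
Slack = (n − k + 1) − d = 2.
The code is NOT MDS (slack = 2 > 0).
Description: the claimed parameters are [23, 19, 3]_8; such a code would be non-MDS.


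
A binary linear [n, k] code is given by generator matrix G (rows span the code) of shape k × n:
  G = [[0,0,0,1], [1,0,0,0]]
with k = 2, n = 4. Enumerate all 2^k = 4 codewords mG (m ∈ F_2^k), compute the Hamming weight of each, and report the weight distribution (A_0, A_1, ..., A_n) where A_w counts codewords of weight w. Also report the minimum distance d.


Weight distribution: A_0 = 1, A_1 = 2, A_2 = 1. Minimum distance d = 1.

Enumerate all 2^2 = 4 messages m ∈ F_2^2.
For each, compute codeword c = mG in F_2^4, then tally its weight.
  m = 00 → c = 0000, weight = 0.
  m = 10 → c = 0001, weight = 1.
  m = 01 → c = 1000, weight = 1.
  m = 11 → c = 1001, weight = 2.
Tally weights:
  weight 0: 1 codewords.
  weight 1: 2 codewords.
  weight 2: 1 codewords.
Minimum distance d = smallest w > 0 with A_w > 0 = 1.
Sanity: Σ A_w = 4 = 2^2 = 4 ✓.


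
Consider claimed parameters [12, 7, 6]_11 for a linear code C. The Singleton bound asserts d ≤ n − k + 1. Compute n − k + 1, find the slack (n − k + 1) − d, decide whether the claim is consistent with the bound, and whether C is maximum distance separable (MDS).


Singleton RHS = n − k + 1 = 6, slack = 0, bound satisfied, MDS.

Singleton bound: d ≤ n − k + 1.
Here n = 12, k = 7, so n − k + 1 = 6.
Given d = 6, check d ≤ 6: YES.
Slack = (n − k + 1) − d = 0.
The code is MDS (slack = 0).
Description: the claimed parameters are [12, 7, 6]_11; such a code would be MDS (meets Singleton bound).


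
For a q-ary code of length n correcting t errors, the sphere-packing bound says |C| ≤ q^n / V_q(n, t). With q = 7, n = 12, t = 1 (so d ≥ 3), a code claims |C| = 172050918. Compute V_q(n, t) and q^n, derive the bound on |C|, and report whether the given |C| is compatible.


V_q(n, t) = 73, q^n = 13841287201, Hamming bound = 189606673, |C| = 172050918 ≤ bound (satisfied).

Step 1: Compute V_q(n, t) = Σ_{j=0}^1 C(n, j) (q−1)^j.
  j = 0: C(12,0)·(6)^0 = 1·1 = 1.
  j = 1: C(12,1)·(6)^1 = 12·6 = 72.
  V_q(n, t) = 1 + 72 = 73.
Step 2: q^n = 7^12 = 13841287201.
Step 3: Hamming bound ⌊q^n / V_q(n,t)⌋ = ⌊13841287201/73⌋ = 189606673.
Step 4: Compare |C| = 172050918 to 189606673: satisfied.
The claimed |C| lies below the Hamming bound.


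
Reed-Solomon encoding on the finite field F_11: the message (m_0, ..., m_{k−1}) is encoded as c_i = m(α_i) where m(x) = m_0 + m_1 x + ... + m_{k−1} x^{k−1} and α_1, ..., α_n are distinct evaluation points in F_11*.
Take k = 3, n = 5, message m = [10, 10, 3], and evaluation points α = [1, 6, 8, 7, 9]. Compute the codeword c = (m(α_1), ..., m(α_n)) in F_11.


c = [1, 2, 7, 7, 2]

Message polynomial: m(x) = 10 + 10·x + 3·x^2 (mod 11).
For each evaluation point α_i, compute m(α_i) mod 11:
  α_1 = 1: Horner steps 3 → 2 → 1, so m(1) = 1.
  α_2 = 6: Horner steps 3 → 6 → 2, so m(6) = 2.
  α_3 = 8: Horner steps 3 → 1 → 7, so m(8) = 7.
  α_4 = 7: Horner steps 3 → 9 → 7, so m(7) = 7.
  α_5 = 9: Horner steps 3 → 4 → 2, so m(9) = 2.
Codeword c = [1, 2, 7, 7, 2] ∈ F_11^5.


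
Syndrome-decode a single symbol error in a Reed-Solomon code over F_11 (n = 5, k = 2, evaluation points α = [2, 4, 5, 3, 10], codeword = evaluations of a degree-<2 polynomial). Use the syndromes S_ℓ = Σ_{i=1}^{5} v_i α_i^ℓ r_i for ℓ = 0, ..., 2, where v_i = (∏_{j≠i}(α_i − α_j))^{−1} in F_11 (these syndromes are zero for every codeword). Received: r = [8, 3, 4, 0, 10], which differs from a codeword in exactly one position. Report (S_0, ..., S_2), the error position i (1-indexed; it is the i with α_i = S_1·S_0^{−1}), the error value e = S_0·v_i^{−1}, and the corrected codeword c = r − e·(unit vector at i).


S = (3, 4, 9), error at position 3, error magnitude e = 9, c = [8, 3, 6, 0, 10].

Step 1: column multipliers v_i = (∏_{j≠i}(α_i − α_j))^{−1} mod 11.
  i = 1 (α = 2): (2−4)(2−5)(2−3)(2−10) = (−2)·(−3)·(−1)·(−8) = 48 ≡ 4, so v_1 = 4^{−1} = 3 (mod 11).
  i = 2 (α = 4): (4−2)(4−5)(4−3)(4−10) = 2·(−1)·1·(−6) = 12 ≡ 1, so v_2 = 1^{−1} = 1 (mod 11).
  i = 3 (α = 5): (5−2)(5−4)(5−3)(5−10) = 3·1·2·(−5) = −30 ≡ 3, so v_3 = 3^{−1} = 4 (mod 11).
  i = 4 (α = 3): (3−2)(3−4)(3−5)(3−10) = 1·(−1)·(−2)·(−7) = −14 ≡ 8, so v_4 = 8^{−1} = 7 (mod 11).
  i = 5 (α = 10): (10−2)(10−4)(10−5)(10−3) = 8·6·5·7 = 1680 ≡ 8, so v_5 = 8^{−1} = 7 (mod 11).
  v = [3, 1, 4, 7, 7].
Step 2: syndromes of r = [8, 3, 4, 0, 10] (all sums mod 11).
  S_0 = Σ v_i r_i = 3·8 + 1·3 + 4·4 + 7·0 + 7·10 = 113 ≡ 3.
  S_1 = Σ v_i α_i r_i = 3·2·8 + 1·4·3 + 4·5·4 + 7·3·0 + 7·10·10 = 840 ≡ 4.
  α_i^2 mod 11 = [4, 5, 3, 9, 1].
  S_2 = Σ v_i α_i^2 r_i = 3·4·8 + 1·5·3 + 4·3·4 + 7·9·0 + 7·1·10 = 229 ≡ 9.
  S = (3, 4, 9) ≠ 0, so r is not a codeword (an error is present).
Step 3: locate the error. For a single error e at position i, S_ℓ = v_i·e·α_i^ℓ, so α_err = S_1/S_0.
  S_0^{−1} = 3^{−1} = 4 (mod 11), so α_err = 4·4 = 16 ≡ 5 = α_3. Error position i = 3.
  Consistency check: S_2/S_1 = 9·3 = 27 ≡ 5 = α_err ✓ (single-error assumption holds).
Step 4: error magnitude e = S_0/v_3 = S_0·∏_{j≠3}(α_3 − α_j) = 3·3 = 9 ≡ 9 (mod 11).
Step 5: correct position 3: c_3 = r_3 − e = 4 − 9 ≡ 6 (mod 11). Hence c = [8, 3, 6, 0, 10].
  Check: interpolating c through the α_i gives m(x) = 2 + 3·x (degree < 2) with m(α_i) = c_i for every i, so c is indeed a codeword.


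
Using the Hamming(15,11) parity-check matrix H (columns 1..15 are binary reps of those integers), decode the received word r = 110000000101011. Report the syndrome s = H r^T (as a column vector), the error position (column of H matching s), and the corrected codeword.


s = (0, 1, 0, 0)^T, error position = 4, corrected codeword c = 110100000101011

Compute s = H r^T mod 2 one row at a time:
  s_1 = 0 + 0 + 1 + 0 + 1 + 0 + 1 + 1 = 4 ≡ 0 (mod 2).
  s_2 = 0 + 0 + 0 + 0 + 1 + 0 + 1 + 1 = 3 ≡ 1 (mod 2).
  s_3 = 1 + 0 + 0 + 0 + 1 + 0 + 1 + 1 = 4 ≡ 0 (mod 2).
  s_4 = 1 + 0 + 0 + 0 + 0 + 0 + 0 + 1 = 2 ≡ 0 (mod 2).
s = (0, 1, 0, 0)^T — this equals column 4 of H (binary 0100), so error is at position 4.
Correct: flip bit 4 of r = 110000000101011 to get c = 110100000101011.


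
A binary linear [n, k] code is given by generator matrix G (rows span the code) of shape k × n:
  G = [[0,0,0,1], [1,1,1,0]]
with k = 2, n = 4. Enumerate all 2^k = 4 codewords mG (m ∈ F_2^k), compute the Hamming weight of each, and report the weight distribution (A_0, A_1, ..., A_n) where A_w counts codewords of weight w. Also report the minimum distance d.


Weight distribution: A_0 = 1, A_1 = 1, A_3 = 1, A_4 = 1. Minimum distance d = 1.

Enumerate all 2^2 = 4 messages m ∈ F_2^2.
For each, compute codeword c = mG in F_2^4, then tally its weight.
  m = 00 → c = 0000, weight = 0.
  m = 10 → c = 0001, weight = 1.
  m = 01 → c = 1110, weight = 3.
  m = 11 → c = 1111, weight = 4.
Tally weights:
  weight 0: 1 codewords.
  weight 1: 1 codewords.
  weight 3: 1 codewords.
  weight 4: 1 codewords.
Minimum distance d = smallest w > 0 with A_w > 0 = 1.
Sanity: Σ A_w = 4 = 2^2 = 4 ✓.


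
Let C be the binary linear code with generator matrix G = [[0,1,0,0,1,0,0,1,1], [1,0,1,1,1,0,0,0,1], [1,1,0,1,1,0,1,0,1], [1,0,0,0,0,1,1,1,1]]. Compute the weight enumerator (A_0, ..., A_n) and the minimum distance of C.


Weight distribution: A_0 = 1, A_3 = 2, A_4 = 3, A_5 = 6, A_6 = 4. Minimum distance d = 3.

Enumerate all 2^4 = 16 messages m ∈ F_2^4.
For each, compute codeword c = mG in F_2^9, then tally its weight.
  m = 0000 → c = 000000000, weight = 0.
  m = 1000 → c = 010010011, weight = 4.
  m = 0100 → c = 101110001, weight = 5.
  m = 1100 → c = 111100010, weight = 5.
  m = 0010 → c = 110110101, weight = 6.
  m = 1010 → c = 100100110, weight = 4.
  m = 0110 → c = 011000100, weight = 3.
  m = 1110 → c = 001010111, weight = 5.
  m = 0001 → c = 100001111, weight = 5.
  m = 1001 → c = 110011100, weight = 5.
  m = 0101 → c = 001111110, weight = 6.
  m = 1101 → c = 011101101, weight = 6.
  m = 0011 → c = 010111010, weight = 5.
  m = 1011 → c = 000101001, weight = 3.
  m = 0111 → c = 111001011, weight = 6.
  m = 1111 → c = 101011000, weight = 4.
Tally weights:
  weight 0: 1 codewords.
  weight 3: 2 codewords.
  weight 4: 3 codewords.
  weight 5: 6 codewords.
  weight 6: 4 codewords.
Minimum distance d = smallest w > 0 with A_w > 0 = 3.
Sanity: Σ A_w = 16 = 2^4 = 16 ✓.


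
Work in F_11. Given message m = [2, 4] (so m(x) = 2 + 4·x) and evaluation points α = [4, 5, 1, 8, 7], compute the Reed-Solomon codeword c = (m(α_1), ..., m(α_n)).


c = [7, 0, 6, 1, 8]

Message polynomial: m(x) = 2 + 4·x (mod 11).
For each evaluation point α_i, compute m(α_i) mod 11:
  α_1 = 4: Horner steps 4 → 7, so m(4) = 7.
  α_2 = 5: Horner steps 4 → 0, so m(5) = 0.
  α_3 = 1: Horner steps 4 → 6, so m(1) = 6.
  α_4 = 8: Horner steps 4 → 1, so m(8) = 1.
  α_5 = 7: Horner steps 4 → 8, so m(7) = 8.
Codeword c = [7, 0, 6, 1, 8] ∈ F_11^5.


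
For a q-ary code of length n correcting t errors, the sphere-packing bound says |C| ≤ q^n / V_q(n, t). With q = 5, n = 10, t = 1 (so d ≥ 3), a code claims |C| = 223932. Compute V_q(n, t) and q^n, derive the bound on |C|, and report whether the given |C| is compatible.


V_q(n, t) = 41, q^n = 9765625, Hamming bound = 238185, |C| = 223932 ≤ bound (satisfied).

Step 1: Compute V_q(n, t) = Σ_{j=0}^1 C(n, j) (q−1)^j.
  j = 0: C(10,0)·(4)^0 = 1·1 = 1.
  j = 1: C(10,1)·(4)^1 = 10·4 = 40.
  V_q(n, t) = 1 + 40 = 41.
Step 2: q^n = 5^10 = 9765625.
Step 3: Hamming bound ⌊q^n / V_q(n,t)⌋ = ⌊9765625/41⌋ = 238185.
Step 4: Compare |C| = 223932 to 238185: satisfied.
The claimed |C| lies below the Hamming bound.


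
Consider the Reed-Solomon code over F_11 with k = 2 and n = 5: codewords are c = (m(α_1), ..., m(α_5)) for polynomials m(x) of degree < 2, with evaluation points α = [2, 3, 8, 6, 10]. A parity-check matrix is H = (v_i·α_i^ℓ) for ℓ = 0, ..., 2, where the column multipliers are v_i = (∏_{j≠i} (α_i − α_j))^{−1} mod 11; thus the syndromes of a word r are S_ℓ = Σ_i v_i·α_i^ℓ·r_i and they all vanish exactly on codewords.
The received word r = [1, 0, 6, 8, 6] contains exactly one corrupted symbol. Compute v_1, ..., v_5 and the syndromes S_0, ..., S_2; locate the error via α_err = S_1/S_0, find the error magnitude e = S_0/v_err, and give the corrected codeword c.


S = (3, 8, 3), error at position 5, error magnitude e = 2, c = [1, 0, 6, 8, 4].

Step 1: column multipliers v_i = (∏_{j≠i}(α_i − α_j))^{−1} mod 11.
  i = 1 (α = 2): (2−3)(2−8)(2−6)(2−10) = (−1)·(−6)·(−4)·(−8) = 192 ≡ 5, so v_1 = 5^{−1} = 9 (mod 11).
  i = 2 (α = 3): (3−2)(3−8)(3−6)(3−10) = 1·(−5)·(−3)·(−7) = −105 ≡ 5, so v_2 = 5^{−1} = 9 (mod 11).
  i = 3 (α = 8): (8−2)(8−3)(8−6)(8−10) = 6·5·2·(−2) = −120 ≡ 1, so v_3 = 1^{−1} = 1 (mod 11).
  i = 4 (α = 6): (6−2)(6−3)(6−8)(6−10) = 4·3·(−2)·(−4) = 96 ≡ 8, so v_4 = 8^{−1} = 7 (mod 11).
  i = 5 (α = 10): (10−2)(10−3)(10−8)(10−6) = 8·7·2·4 = 448 ≡ 8, so v_5 = 8^{−1} = 7 (mod 11).
  v = [9, 9, 1, 7, 7].
Step 2: syndromes of r = [1, 0, 6, 8, 6] (all sums mod 11).
  S_0 = Σ v_i r_i = 9·1 + 9·0 + 1·6 + 7·8 + 7·6 = 113 ≡ 3.
  S_1 = Σ v_i α_i r_i = 9·2·1 + 9·3·0 + 1·8·6 + 7·6·8 + 7·10·6 = 822 ≡ 8.
  α_i^2 mod 11 = [4, 9, 9, 3, 1].
  S_2 = Σ v_i α_i^2 r_i = 9·4·1 + 9·9·0 + 1·9·6 + 7·3·8 + 7·1·6 = 300 ≡ 3.
  S = (3, 8, 3) ≠ 0, so r is not a codeword (an error is present).
Step 3: locate the error. For a single error e at position i, S_ℓ = v_i·e·α_i^ℓ, so α_err = S_1/S_0.
  S_0^{−1} = 3^{−1} = 4 (mod 11), so α_err = 8·4 = 32 ≡ 10 = α_5. Error position i = 5.
  Consistency check: S_2/S_1 = 3·7 = 21 ≡ 10 = α_err ✓ (single-error assumption holds).
Step 4: error magnitude e = S_0/v_5 = S_0·∏_{j≠5}(α_5 − α_j) = 3·8 = 24 ≡ 2 (mod 11).
Step 5: correct position 5: c_5 = r_5 − e = 6 − 2 ≡ 4 (mod 11). Hence c = [1, 0, 6, 8, 4].
  Check: interpolating c through the α_i gives m(x) = 3 + 10·x (degree < 2) with m(α_i) = c_i for every i, so c is indeed a codeword.


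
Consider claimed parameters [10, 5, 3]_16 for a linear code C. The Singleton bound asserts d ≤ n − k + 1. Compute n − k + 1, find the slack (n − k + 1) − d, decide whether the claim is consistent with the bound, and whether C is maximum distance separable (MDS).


Singleton RHS = n − k + 1 = 6, slack = 3, bound satisfied, not MDS.

Singleton bound: d ≤ n − k + 1.
Here n = 10, k = 5, so n − k + 1 = 6.
Given d = 3, check d ≤ 6: YES.
Slack = (n − k + 1) − d = 3.
The code is NOT MDS (slack = 3 > 0).
Description: the claimed parameters are [10, 5, 3]_16; such a code would be non-MDS.


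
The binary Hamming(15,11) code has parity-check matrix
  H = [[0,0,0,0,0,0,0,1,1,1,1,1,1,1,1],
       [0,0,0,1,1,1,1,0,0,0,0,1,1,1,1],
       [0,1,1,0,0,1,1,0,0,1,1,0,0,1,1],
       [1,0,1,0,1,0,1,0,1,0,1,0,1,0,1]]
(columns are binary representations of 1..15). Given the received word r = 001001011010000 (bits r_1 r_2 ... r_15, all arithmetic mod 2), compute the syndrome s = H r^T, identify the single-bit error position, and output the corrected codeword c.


s = (1, 1, 1, 1)^T, error position = 15, corrected codeword c = 001001011010001

Compute s = H r^T mod 2 one row at a time:
  s_1 = 1 + 1 + 0 + 1 + 0 + 0 + 0 + 0 = 3 ≡ 1 (mod 2).
  s_2 = 0 + 0 + 1 + 0 + 0 + 0 + 0 + 0 = 1 ≡ 1 (mod 2).
  s_3 = 0 + 1 + 1 + 0 + 0 + 1 + 0 + 0 = 3 ≡ 1 (mod 2).
  s_4 = 0 + 1 + 0 + 0 + 1 + 1 + 0 + 0 = 3 ≡ 1 (mod 2).
s = (1, 1, 1, 1)^T — this equals column 15 of H (binary 1111), so error is at position 15.
Correct: flip bit 15 of r = 001001011010000 to get c = 001001011010001.


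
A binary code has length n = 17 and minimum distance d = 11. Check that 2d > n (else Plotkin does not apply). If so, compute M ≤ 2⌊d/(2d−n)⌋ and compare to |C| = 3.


Plotkin bound M ≤ 4; given |C| = 3 ≤ bound (satisfied).

Check applicability: 2d = 22, n = 17.
2d − n = 5 > 0, so Plotkin applies.
Compute d/(2d−n) = 11/5 ≈ 2.2000.
⌊d/(2d−n)⌋ = 2.
Plotkin bound: M ≤ 2·2 = 4.
Given |C| = 3, check: satisfied.
This |C| is below the Plotkin bound.


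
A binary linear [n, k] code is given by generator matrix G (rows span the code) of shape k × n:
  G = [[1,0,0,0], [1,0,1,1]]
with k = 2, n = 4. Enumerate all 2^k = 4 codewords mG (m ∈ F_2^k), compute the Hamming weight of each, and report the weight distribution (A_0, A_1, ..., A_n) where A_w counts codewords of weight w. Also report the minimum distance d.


Weight distribution: A_0 = 1, A_1 = 1, A_2 = 1, A_3 = 1. Minimum distance d = 1.

Enumerate all 2^2 = 4 messages m ∈ F_2^2.
For each, compute codeword c = mG in F_2^4, then tally its weight.
  m = 00 → c = 0000, weight = 0.
  m = 10 → c = 1000, weight = 1.
  m = 01 → c = 1011, weight = 3.
  m = 11 → c = 0011, weight = 2.
Tally weights:
  weight 0: 1 codewords.
  weight 1: 1 codewords.
  weight 2: 1 codewords.
  weight 3: 1 codewords.
Minimum distance d = smallest w > 0 with A_w > 0 = 1.
Sanity: Σ A_w = 4 = 2^2 = 4 ✓.


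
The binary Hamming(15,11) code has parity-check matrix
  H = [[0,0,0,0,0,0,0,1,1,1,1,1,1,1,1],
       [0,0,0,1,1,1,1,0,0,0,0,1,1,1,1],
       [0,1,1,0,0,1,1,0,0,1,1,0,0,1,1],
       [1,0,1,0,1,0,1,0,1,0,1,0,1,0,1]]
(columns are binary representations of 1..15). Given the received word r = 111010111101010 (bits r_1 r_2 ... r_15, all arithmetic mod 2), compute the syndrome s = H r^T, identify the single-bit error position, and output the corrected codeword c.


s = (1, 0, 1, 1)^T, error position = 11, corrected codeword c = 111010111111010

Compute s = H r^T mod 2 one row at a time:
  s_1 = 1 + 1 + 1 + 0 + 1 + 0 + 1 + 0 = 5 ≡ 1 (mod 2).
  s_2 = 0 + 1 + 0 + 1 + 1 + 0 + 1 + 0 = 4 ≡ 0 (mod 2).
  s_3 = 1 + 1 + 0 + 1 + 1 + 0 + 1 + 0 = 5 ≡ 1 (mod 2).
  s_4 = 1 + 1 + 1 + 1 + 1 + 0 + 0 + 0 = 5 ≡ 1 (mod 2).
s = (1, 0, 1, 1)^T — this equals column 11 of H (binary 1011), so error is at position 11.
Correct: flip bit 11 of r = 111010111101010 to get c = 111010111111010.


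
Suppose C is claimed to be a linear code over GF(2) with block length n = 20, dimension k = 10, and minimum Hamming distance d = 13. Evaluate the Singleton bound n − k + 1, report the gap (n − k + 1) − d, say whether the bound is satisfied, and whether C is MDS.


Singleton RHS = n − k + 1 = 11, slack = -2, bound violated (no such code; not MDS).

Singleton bound: d ≤ n − k + 1.
Here n = 20, k = 10, so n − k + 1 = 11.
Given d = 13, check d ≤ 11: NO.
Slack = (n − k + 1) − d = -2.
The slack is negative: d = 13 exceeds n − k + 1 = 11 by 2, so the Singleton bound is violated and no linear [20, 10, 13]_2 code can exist. In particular it is not MDS (MDS requires d = n − k + 1 exactly).
Description: the claimed parameters are [20, 10, 13]_2; such a code would be impossible (violates the Singleton bound).


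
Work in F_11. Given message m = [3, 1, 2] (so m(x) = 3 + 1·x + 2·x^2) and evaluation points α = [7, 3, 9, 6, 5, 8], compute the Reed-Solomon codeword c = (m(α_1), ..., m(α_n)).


c = [9, 2, 9, 4, 3, 7]

Message polynomial: m(x) = 3 + 1·x + 2·x^2 (mod 11).
For each evaluation point α_i, compute m(α_i) mod 11:
  α_1 = 7: Horner steps 2 → 4 → 9, so m(7) = 9.
  α_2 = 3: Horner steps 2 → 7 → 2, so m(3) = 2.
  α_3 = 9: Horner steps 2 → 8 → 9, so m(9) = 9.
  α_4 = 6: Horner steps 2 → 2 → 4, so m(6) = 4.
  α_5 = 5: Horner steps 2 → 0 → 3, so m(5) = 3.
  α_6 = 8: Horner steps 2 → 6 → 7, so m(8) = 7.
Codeword c = [9, 2, 9, 4, 3, 7] ∈ F_11^6.


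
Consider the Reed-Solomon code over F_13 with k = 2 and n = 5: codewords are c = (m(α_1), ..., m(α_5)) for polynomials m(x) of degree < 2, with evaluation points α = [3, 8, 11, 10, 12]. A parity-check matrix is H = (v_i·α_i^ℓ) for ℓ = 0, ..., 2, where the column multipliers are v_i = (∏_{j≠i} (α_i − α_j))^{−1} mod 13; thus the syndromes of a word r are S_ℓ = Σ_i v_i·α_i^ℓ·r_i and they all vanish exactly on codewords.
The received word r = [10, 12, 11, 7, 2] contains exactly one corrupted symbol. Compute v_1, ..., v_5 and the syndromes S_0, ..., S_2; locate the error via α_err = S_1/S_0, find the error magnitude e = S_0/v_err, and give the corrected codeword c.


S = (4, 12, 10), error at position 1, error magnitude e = 5, c = [5, 12, 11, 7, 2].

Step 1: column multipliers v_i = (∏_{j≠i}(α_i − α_j))^{−1} mod 13.
  i = 1 (α = 3): (3−8)(3−11)(3−10)(3−12) = (−5)·(−8)·(−7)·(−9) = 2520 ≡ 11, so v_1 = 11^{−1} = 6 (mod 13).
  i = 2 (α = 8): (8−3)(8−11)(8−10)(8−12) = 5·(−3)·(−2)·(−4) = −120 ≡ 10, so v_2 = 10^{−1} = 4 (mod 13).
  i = 3 (α = 11): (11−3)(11−8)(11−10)(11−12) = 8·3·1·(−1) = −24 ≡ 2, so v_3 = 2^{−1} = 7 (mod 13).
  i = 4 (α = 10): (10−3)(10−8)(10−11)(10−12) = 7·2·(−1)·(−2) = 28 ≡ 2, so v_4 = 2^{−1} = 7 (mod 13).
  i = 5 (α = 12): (12−3)(12−8)(12−11)(12−10) = 9·4·1·2 = 72 ≡ 7, so v_5 = 7^{−1} = 2 (mod 13).
  v = [6, 4, 7, 7, 2].
Step 2: syndromes of r = [10, 12, 11, 7, 2] (all sums mod 13).
  S_0 = Σ v_i r_i = 6·10 + 4·12 + 7·11 + 7·7 + 2·2 = 238 ≡ 4.
  S_1 = Σ v_i α_i r_i = 6·3·10 + 4·8·12 + 7·11·11 + 7·10·7 + 2·12·2 = 1949 ≡ 12.
  α_i^2 mod 13 = [9, 12, 4, 9, 1].
  S_2 = Σ v_i α_i^2 r_i = 6·9·10 + 4·12·12 + 7·4·11 + 7·9·7 + 2·1·2 = 1869 ≡ 10.
  S = (4, 12, 10) ≠ 0, so r is not a codeword (an error is present).
Step 3: locate the error. For a single error e at position i, S_ℓ = v_i·e·α_i^ℓ, so α_err = S_1/S_0.
  S_0^{−1} = 4^{−1} = 10 (mod 13), so α_err = 12·10 = 120 ≡ 3 = α_1. Error position i = 1.
  Consistency check: S_2/S_1 = 10·12 = 120 ≡ 3 = α_err ✓ (single-error assumption holds).
Step 4: error magnitude e = S_0/v_1 = S_0·∏_{j≠1}(α_1 − α_j) = 4·11 = 44 ≡ 5 (mod 13).
Step 5: correct position 1: c_1 = r_1 − e = 10 − 5 ≡ 5 (mod 13). Hence c = [5, 12, 11, 7, 2].
  Check: interpolating c through the α_i gives m(x) = 6 + 4·x (degree < 2) with m(α_i) = c_i for every i, so c is indeed a codeword.


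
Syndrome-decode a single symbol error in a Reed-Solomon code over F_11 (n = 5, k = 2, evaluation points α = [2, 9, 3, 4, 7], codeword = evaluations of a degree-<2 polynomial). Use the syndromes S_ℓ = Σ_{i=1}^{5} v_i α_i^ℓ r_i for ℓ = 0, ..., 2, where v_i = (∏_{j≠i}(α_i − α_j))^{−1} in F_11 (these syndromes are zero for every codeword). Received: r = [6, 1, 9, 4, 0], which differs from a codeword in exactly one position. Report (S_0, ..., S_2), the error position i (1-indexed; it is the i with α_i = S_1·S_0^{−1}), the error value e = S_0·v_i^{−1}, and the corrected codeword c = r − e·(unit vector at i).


S = (9, 7, 3), error at position 1, error magnitude e = 3, c = [3, 1, 9, 4, 0].

Step 1: column multipliers v_i = (∏_{j≠i}(α_i − α_j))^{−1} mod 11.
  i = 1 (α = 2): (2−9)(2−3)(2−4)(2−7) = (−7)·(−1)·(−2)·(−5) = 70 ≡ 4, so v_1 = 4^{−1} = 3 (mod 11).
  i = 2 (α = 9): (9−2)(9−3)(9−4)(9−7) = 7·6·5·2 = 420 ≡ 2, so v_2 = 2^{−1} = 6 (mod 11).
  i = 3 (α = 3): (3−2)(3−9)(3−4)(3−7) = 1·(−6)·(−1)·(−4) = −24 ≡ 9, so v_3 = 9^{−1} = 5 (mod 11).
  i = 4 (α = 4): (4−2)(4−9)(4−3)(4−7) = 2·(−5)·1·(−3) = 30 ≡ 8, so v_4 = 8^{−1} = 7 (mod 11).
  i = 5 (α = 7): (7−2)(7−9)(7−3)(7−4) = 5·(−2)·4·3 = −120 ≡ 1, so v_5 = 1^{−1} = 1 (mod 11).
  v = [3, 6, 5, 7, 1].
Step 2: syndromes of r = [6, 1, 9, 4, 0] (all sums mod 11).
  S_0 = Σ v_i r_i = 3·6 + 6·1 + 5·9 + 7·4 + 1·0 = 97 ≡ 9.
  S_1 = Σ v_i α_i r_i = 3·2·6 + 6·9·1 + 5·3·9 + 7·4·4 + 1·7·0 = 337 ≡ 7.
  α_i^2 mod 11 = [4, 4, 9, 5, 5].
  S_2 = Σ v_i α_i^2 r_i = 3·4·6 + 6·4·1 + 5·9·9 + 7·5·4 + 1·5·0 = 641 ≡ 3.
  S = (9, 7, 3) ≠ 0, so r is not a codeword (an error is present).
Step 3: locate the error. For a single error e at position i, S_ℓ = v_i·e·α_i^ℓ, so α_err = S_1/S_0.
  S_0^{−1} = 9^{−1} = 5 (mod 11), so α_err = 7·5 = 35 ≡ 2 = α_1. Error position i = 1.
  Consistency check: S_2/S_1 = 3·8 = 24 ≡ 2 = α_err ✓ (single-error assumption holds).
Step 4: error magnitude e = S_0/v_1 = S_0·∏_{j≠1}(α_1 − α_j) = 9·4 = 36 ≡ 3 (mod 11).
Step 5: correct position 1: c_1 = r_1 − e = 6 − 3 ≡ 3 (mod 11). Hence c = [3, 1, 9, 4, 0].
  Check: interpolating c through the α_i gives m(x) = 2 + 6·x (degree < 2) with m(α_i) = c_i for every i, so c is indeed a codeword.
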